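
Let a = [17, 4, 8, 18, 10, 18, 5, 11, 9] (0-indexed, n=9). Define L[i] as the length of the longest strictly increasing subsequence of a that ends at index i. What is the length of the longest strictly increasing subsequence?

   i    0    1    2    3    4    5    6    7    8
a[i]   17    4    8   18   10   18    5   11    9
L[i]    1    1    2    3    3    4    2    4    3

4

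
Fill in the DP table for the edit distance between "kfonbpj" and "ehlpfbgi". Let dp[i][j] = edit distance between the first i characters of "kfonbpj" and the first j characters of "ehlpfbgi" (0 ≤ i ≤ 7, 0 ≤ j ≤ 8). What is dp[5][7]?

6

   ''  e  h  l  p  f  b  g  i
''  0  1  2  3  4  5  6  7  8
 k  1  1  2  3  4  5  6  7  8
 f  2  2  2  3  4  4  5  6  7
 o  3  3  3  3  4  5  5  6  7
 n  4  4  4  4  4  5  6  6  7
 b  5  5  5  5  5  5  5  6  7
 p  6  6  6  6  5  6  6  6  7
 j  7  7  7  7  6  6  7  7  7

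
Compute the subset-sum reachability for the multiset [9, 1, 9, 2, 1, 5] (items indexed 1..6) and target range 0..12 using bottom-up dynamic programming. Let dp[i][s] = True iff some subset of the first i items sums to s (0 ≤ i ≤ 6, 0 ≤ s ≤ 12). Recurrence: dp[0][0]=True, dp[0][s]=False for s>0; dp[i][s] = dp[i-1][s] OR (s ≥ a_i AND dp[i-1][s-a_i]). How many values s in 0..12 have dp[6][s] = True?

13

i\s   0   1   2   3   4   5   6   7   8   9  10  11  12
  0   T   F   F   F   F   F   F   F   F   F   F   F   F
  1   T   F   F   F   F   F   F   F   F   T   F   F   F
  2   T   T   F   F   F   F   F   F   F   T   T   F   F
  3   T   T   F   F   F   F   F   F   F   T   T   F   F
  4   T   T   T   T   F   F   F   F   F   T   T   T   T
  5   T   T   T   T   T   F   F   F   F   T   T   T   T
  6   T   T   T   T   T   T   T   T   T   T   T   T   T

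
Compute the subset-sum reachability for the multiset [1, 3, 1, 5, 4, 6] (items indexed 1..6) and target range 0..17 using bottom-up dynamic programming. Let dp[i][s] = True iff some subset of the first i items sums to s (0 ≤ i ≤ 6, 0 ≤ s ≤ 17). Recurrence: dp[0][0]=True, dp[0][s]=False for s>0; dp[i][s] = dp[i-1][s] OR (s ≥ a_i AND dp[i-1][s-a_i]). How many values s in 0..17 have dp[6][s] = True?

18

i\s   0   1   2   3   4   5   6   7   8   9  10  11  12  13  14  15  16  17
  0   T   F   F   F   F   F   F   F   F   F   F   F   F   F   F   F   F   F
  1   T   T   F   F   F   F   F   F   F   F   F   F   F   F   F   F   F   F
  2   T   T   F   T   T   F   F   F   F   F   F   F   F   F   F   F   F   F
  3   T   T   T   T   T   T   F   F   F   F   F   F   F   F   F   F   F   F
  4   T   T   T   T   T   T   T   T   T   T   T   F   F   F   F   F   F   F
  5   T   T   T   T   T   T   T   T   T   T   T   T   T   T   T   F   F   F
  6   T   T   T   T   T   T   T   T   T   T   T   T   T   T   T   T   T   T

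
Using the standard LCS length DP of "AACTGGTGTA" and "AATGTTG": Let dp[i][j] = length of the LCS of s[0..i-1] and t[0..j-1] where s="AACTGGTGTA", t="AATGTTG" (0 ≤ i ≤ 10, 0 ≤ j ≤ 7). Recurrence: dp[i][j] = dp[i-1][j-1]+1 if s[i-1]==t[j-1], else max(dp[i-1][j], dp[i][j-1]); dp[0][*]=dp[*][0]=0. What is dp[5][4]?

   ''  A  A  T  G  T  T  G
''  0  0  0  0  0  0  0  0
 A  0  1  1  1  1  1  1  1
 A  0  1  2  2  2  2  2  2
 C  0  1  2  2  2  2  2  2
 T  0  1  2  3  3  3  3  3
 G  0  1  2  3  4  4  4  4
 G  0  1  2  3  4  4  4  5
 T  0  1  2  3  4  5  5  5
 G  0  1  2  3  4  5  5  6
 T  0  1  2  3  4  5  6  6
 A  0  1  2  3  4  5  6  6

4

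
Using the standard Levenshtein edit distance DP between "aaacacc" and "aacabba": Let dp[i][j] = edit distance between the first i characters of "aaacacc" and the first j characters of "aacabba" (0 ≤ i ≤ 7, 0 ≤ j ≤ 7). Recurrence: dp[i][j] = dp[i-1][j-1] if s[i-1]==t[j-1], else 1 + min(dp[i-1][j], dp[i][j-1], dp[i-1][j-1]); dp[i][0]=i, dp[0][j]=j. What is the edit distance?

4

   ''  a  a  c  a  b  b  a
''  0  1  2  3  4  5  6  7
 a  1  0  1  2  3  4  5  6
 a  2  1  0  1  2  3  4  5
 a  3  2  1  1  1  2  3  4
 c  4  3  2  1  2  2  3  4
 a  5  4  3  2  1  2  3  3
 c  6  5  4  3  2  2  3  4
 c  7  6  5  4  3  3  3  4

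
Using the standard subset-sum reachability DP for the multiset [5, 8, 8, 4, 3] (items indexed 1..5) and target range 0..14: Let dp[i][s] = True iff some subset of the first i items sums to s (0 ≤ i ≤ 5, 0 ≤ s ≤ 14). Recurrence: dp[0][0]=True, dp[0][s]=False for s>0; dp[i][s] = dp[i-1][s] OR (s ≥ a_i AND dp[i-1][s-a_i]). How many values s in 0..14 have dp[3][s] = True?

i\s   0   1   2   3   4   5   6   7   8   9  10  11  12  13  14
  0   T   F   F   F   F   F   F   F   F   F   F   F   F   F   F
  1   T   F   F   F   F   T   F   F   F   F   F   F   F   F   F
  2   T   F   F   F   F   T   F   F   T   F   F   F   F   T   F
  3   T   F   F   F   F   T   F   F   T   F   F   F   F   T   F
  4   T   F   F   F   T   T   F   F   T   T   F   F   T   T   F
  5   T   F   F   T   T   T   F   T   T   T   F   T   T   T   F

4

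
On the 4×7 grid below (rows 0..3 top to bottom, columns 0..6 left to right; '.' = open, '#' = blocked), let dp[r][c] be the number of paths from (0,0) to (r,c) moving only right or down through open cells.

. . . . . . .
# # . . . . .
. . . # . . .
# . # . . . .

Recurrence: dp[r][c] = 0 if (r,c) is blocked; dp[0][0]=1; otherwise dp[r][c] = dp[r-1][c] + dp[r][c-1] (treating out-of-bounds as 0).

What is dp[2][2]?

r\c   0   1   2   3   4   5   6
  0   1   1   1   1   1   1   1
  1   0   0   1   2   3   4   5
  2   0   0   1   0   3   7  12
  3   0   0   0   0   3  10  22

1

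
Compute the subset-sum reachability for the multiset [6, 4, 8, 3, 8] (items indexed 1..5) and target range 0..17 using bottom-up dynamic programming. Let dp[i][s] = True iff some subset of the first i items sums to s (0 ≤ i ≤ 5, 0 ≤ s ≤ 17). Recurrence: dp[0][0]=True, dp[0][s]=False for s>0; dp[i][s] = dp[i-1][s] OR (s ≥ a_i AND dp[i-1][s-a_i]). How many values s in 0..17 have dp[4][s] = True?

14

i\s   0   1   2   3   4   5   6   7   8   9  10  11  12  13  14  15  16  17
  0   T   F   F   F   F   F   F   F   F   F   F   F   F   F   F   F   F   F
  1   T   F   F   F   F   F   T   F   F   F   F   F   F   F   F   F   F   F
  2   T   F   F   F   T   F   T   F   F   F   T   F   F   F   F   F   F   F
  3   T   F   F   F   T   F   T   F   T   F   T   F   T   F   T   F   F   F
  4   T   F   F   T   T   F   T   T   T   T   T   T   T   T   T   T   F   T
  5   T   F   F   T   T   F   T   T   T   T   T   T   T   T   T   T   T   T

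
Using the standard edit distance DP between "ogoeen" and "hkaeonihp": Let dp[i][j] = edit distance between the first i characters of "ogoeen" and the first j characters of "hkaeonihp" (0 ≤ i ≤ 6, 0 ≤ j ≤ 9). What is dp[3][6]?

   ''  h  k  a  e  o  n  i  h  p
''  0  1  2  3  4  5  6  7  8  9
 o  1  1  2  3  4  4  5  6  7  8
 g  2  2  2  3  4  5  5  6  7  8
 o  3  3  3  3  4  4  5  6  7  8
 e  4  4  4  4  3  4  5  6  7  8
 e  5  5  5  5  4  4  5  6  7  8
 n  6  6  6  6  5  5  4  5  6  7

5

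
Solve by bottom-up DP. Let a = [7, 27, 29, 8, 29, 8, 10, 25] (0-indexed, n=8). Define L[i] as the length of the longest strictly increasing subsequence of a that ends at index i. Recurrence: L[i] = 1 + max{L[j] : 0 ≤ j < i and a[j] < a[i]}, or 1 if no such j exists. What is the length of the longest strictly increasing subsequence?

   i    0    1    2    3    4    5    6    7
a[i]    7   27   29    8   29    8   10   25
L[i]    1    2    3    2    3    2    3    4

4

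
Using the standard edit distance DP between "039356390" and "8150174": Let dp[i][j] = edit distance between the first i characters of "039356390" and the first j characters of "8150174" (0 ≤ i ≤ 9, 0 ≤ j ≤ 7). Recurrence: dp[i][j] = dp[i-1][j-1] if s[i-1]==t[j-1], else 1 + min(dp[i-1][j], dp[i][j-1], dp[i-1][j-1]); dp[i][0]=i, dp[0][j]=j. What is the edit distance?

8

   ''  8  1  5  0  1  7  4
''  0  1  2  3  4  5  6  7
 0  1  1  2  3  3  4  5  6
 3  2  2  2  3  4  4  5  6
 9  3  3  3  3  4  5  5  6
 3  4  4  4  4  4  5  6  6
 5  5  5  5  4  5  5  6  7
 6  6  6  6  5  5  6  6  7
 3  7  7  7  6  6  6  7  7
 9  8  8  8  7  7  7  7  8
 0  9  9  9  8  7  8  8  8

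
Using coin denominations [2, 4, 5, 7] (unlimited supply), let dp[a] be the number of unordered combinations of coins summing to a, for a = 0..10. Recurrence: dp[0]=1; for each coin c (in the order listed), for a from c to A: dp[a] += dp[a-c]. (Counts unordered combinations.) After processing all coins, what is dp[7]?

after  coin     0     1     2     3     4     5     6     7     8     9    10
          2     1     0     1     0     1     0     1     0     1     0     1
          4     1     0     1     0     2     0     2     0     3     0     3
          5     1     0     1     0     2     1     2     1     3     2     4
          7     1     0     1     0     2     1     2     2     3     3     4

2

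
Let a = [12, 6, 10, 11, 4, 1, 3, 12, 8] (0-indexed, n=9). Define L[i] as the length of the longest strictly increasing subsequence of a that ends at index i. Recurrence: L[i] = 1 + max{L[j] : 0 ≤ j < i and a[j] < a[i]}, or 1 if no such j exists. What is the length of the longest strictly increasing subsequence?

   i    0    1    2    3    4    5    6    7    8
a[i]   12    6   10   11    4    1    3   12    8
L[i]    1    1    2    3    1    1    2    4    3

4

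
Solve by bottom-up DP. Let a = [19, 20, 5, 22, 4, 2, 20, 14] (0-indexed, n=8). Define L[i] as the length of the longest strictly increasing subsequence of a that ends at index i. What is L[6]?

2

   i    0    1    2    3    4    5    6    7
a[i]   19   20    5   22    4    2   20   14
L[i]    1    2    1    3    1    1    2    2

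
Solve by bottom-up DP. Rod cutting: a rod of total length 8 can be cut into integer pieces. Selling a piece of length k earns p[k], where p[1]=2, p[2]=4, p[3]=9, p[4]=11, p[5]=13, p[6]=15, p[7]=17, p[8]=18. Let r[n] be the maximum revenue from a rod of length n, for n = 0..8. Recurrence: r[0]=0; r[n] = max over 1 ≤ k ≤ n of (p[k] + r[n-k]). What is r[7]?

20

   n    0    1    2    3    4    5    6    7    8
r[n]    0    2    4    9   11   13   18   20   22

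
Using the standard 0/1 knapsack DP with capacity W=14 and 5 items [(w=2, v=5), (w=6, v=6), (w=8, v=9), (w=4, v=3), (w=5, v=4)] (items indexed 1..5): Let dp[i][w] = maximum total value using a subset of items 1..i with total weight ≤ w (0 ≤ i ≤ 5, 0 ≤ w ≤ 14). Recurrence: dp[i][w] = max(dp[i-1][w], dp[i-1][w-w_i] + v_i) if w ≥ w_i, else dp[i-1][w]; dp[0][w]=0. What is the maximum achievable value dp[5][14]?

17

i\w   0   1   2   3   4   5   6   7   8   9  10  11  12  13  14
  0   0   0   0   0   0   0   0   0   0   0   0   0   0   0   0
  1   0   0   5   5   5   5   5   5   5   5   5   5   5   5   5
  2   0   0   5   5   5   5   6   6  11  11  11  11  11  11  11
  3   0   0   5   5   5   5   6   6  11  11  14  14  14  14  15
  4   0   0   5   5   5   5   8   8  11  11  14  14  14  14  17
  5   0   0   5   5   5   5   8   9  11  11  14  14  14  15  17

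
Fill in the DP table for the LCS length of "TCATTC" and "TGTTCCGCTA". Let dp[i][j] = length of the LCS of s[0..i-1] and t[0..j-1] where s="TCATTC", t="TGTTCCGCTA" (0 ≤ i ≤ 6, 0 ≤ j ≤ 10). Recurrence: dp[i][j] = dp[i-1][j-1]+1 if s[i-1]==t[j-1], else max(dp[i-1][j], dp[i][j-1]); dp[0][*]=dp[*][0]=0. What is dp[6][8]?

4

   ''  T  G  T  T  C  C  G  C  T  A
''  0  0  0  0  0  0  0  0  0  0  0
 T  0  1  1  1  1  1  1  1  1  1  1
 C  0  1  1  1  1  2  2  2  2  2  2
 A  0  1  1  1  1  2  2  2  2  2  3
 T  0  1  1  2  2  2  2  2  2  3  3
 T  0  1  1  2  3  3  3  3  3  3  3
 C  0  1  1  2  3  4  4  4  4  4  4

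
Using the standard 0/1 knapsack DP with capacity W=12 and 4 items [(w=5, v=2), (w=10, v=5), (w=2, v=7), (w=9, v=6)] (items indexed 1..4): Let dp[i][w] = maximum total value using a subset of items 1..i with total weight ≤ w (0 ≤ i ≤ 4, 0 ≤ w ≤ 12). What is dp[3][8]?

i\w   0   1   2   3   4   5   6   7   8   9  10  11  12
  0   0   0   0   0   0   0   0   0   0   0   0   0   0
  1   0   0   0   0   0   2   2   2   2   2   2   2   2
  2   0   0   0   0   0   2   2   2   2   2   5   5   5
  3   0   0   7   7   7   7   7   9   9   9   9   9  12
  4   0   0   7   7   7   7   7   9   9   9   9  13  13

9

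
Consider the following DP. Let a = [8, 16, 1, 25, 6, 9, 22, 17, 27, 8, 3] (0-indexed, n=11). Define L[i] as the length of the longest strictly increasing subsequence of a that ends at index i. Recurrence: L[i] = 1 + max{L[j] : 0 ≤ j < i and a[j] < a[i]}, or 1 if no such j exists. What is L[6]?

   i    0    1    2    3    4    5    6    7    8    9   10
a[i]    8   16    1   25    6    9   22   17   27    8    3
L[i]    1    2    1    3    2    3    4    4    5    3    2

4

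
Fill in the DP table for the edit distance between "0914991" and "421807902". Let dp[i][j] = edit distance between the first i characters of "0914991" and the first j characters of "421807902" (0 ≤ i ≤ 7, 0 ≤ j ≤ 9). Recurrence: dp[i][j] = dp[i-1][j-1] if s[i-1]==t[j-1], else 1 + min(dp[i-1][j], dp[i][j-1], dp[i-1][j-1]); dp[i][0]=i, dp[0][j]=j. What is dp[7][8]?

6

   ''  4  2  1  8  0  7  9  0  2
''  0  1  2  3  4  5  6  7  8  9
 0  1  1  2  3  4  4  5  6  7  8
 9  2  2  2  3  4  5  5  5  6  7
 1  3  3  3  2  3  4  5  6  6  7
 4  4  3  4  3  3  4  5  6  7  7
 9  5  4  4  4  4  4  5  5  6  7
 9  6  5  5  5  5  5  5  5  6  7
 1  7  6  6  5  6  6  6  6  6  7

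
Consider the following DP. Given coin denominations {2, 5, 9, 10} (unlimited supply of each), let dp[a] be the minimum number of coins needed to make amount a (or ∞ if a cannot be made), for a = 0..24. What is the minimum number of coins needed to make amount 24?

 a  0  1  2  3  4  5  6  7  8  9 10 11 12 13 14 15 16 17 18 19 20 21 22 23 24
dp  0  -  1  -  2  1  3  2  4  1  1  2  2  3  2  2  3  3  2  2  2  3  3  3  3
(- denotes ∞ / unreachable)

3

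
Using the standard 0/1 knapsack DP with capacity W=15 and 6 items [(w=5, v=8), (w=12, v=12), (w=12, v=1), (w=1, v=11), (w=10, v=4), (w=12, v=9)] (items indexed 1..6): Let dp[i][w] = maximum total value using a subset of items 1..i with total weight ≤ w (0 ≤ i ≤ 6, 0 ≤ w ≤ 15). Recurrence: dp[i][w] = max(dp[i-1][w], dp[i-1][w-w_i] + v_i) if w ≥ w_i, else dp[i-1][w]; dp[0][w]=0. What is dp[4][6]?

i\w   0   1   2   3   4   5   6   7   8   9  10  11  12  13  14  15
  0   0   0   0   0   0   0   0   0   0   0   0   0   0   0   0   0
  1   0   0   0   0   0   8   8   8   8   8   8   8   8   8   8   8
  2   0   0   0   0   0   8   8   8   8   8   8   8  12  12  12  12
  3   0   0   0   0   0   8   8   8   8   8   8   8  12  12  12  12
  4   0  11  11  11  11  11  19  19  19  19  19  19  19  23  23  23
  5   0  11  11  11  11  11  19  19  19  19  19  19  19  23  23  23
  6   0  11  11  11  11  11  19  19  19  19  19  19  19  23  23  23

19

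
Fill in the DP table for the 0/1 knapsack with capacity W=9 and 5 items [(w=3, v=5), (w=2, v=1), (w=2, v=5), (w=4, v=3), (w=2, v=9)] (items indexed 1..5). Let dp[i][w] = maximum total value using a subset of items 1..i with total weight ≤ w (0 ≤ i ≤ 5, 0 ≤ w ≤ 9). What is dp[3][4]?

6

i\w   0   1   2   3   4   5   6   7   8   9
  0   0   0   0   0   0   0   0   0   0   0
  1   0   0   0   5   5   5   5   5   5   5
  2   0   0   1   5   5   6   6   6   6   6
  3   0   0   5   5   6  10  10  11  11  11
  4   0   0   5   5   6  10  10  11  11  13
  5   0   0   9   9  14  14  15  19  19  20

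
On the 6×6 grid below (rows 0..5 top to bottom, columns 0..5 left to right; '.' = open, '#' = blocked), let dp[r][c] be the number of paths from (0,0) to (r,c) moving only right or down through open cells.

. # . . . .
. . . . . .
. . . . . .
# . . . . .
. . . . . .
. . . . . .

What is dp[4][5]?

50

r\c   0   1   2   3   4   5
  0   1   0   0   0   0   0
  1   1   1   1   1   1   1
  2   1   2   3   4   5   6
  3   0   2   5   9  14  20
  4   0   2   7  16  30  50
  5   0   2   9  25  55 105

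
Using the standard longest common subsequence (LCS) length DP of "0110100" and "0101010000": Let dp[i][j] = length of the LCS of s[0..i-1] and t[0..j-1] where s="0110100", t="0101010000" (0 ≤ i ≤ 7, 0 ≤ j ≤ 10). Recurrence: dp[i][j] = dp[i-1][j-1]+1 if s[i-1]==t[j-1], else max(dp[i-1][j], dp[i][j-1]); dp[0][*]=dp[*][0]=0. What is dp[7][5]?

5

   ''  0  1  0  1  0  1  0  0  0  0
''  0  0  0  0  0  0  0  0  0  0  0
 0  0  1  1  1  1  1  1  1  1  1  1
 1  0  1  2  2  2  2  2  2  2  2  2
 1  0  1  2  2  3  3  3  3  3  3  3
 0  0  1  2  3  3  4  4  4  4  4  4
 1  0  1  2  3  4  4  5  5  5  5  5
 0  0  1  2  3  4  5  5  6  6  6  6
 0  0  1  2  3  4  5  5  6  7  7  7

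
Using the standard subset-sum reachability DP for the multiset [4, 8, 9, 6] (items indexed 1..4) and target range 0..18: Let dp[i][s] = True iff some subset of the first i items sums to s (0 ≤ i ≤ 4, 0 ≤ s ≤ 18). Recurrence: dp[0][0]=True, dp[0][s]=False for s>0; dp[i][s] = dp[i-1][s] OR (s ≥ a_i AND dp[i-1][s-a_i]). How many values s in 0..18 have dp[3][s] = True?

7

i\s   0   1   2   3   4   5   6   7   8   9  10  11  12  13  14  15  16  17  18
  0   T   F   F   F   F   F   F   F   F   F   F   F   F   F   F   F   F   F   F
  1   T   F   F   F   T   F   F   F   F   F   F   F   F   F   F   F   F   F   F
  2   T   F   F   F   T   F   F   F   T   F   F   F   T   F   F   F   F   F   F
  3   T   F   F   F   T   F   F   F   T   T   F   F   T   T   F   F   F   T   F
  4   T   F   F   F   T   F   T   F   T   T   T   F   T   T   T   T   F   T   T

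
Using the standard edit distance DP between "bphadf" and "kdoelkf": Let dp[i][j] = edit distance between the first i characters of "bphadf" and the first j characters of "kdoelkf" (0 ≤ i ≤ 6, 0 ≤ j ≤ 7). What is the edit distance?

   ''  k  d  o  e  l  k  f
''  0  1  2  3  4  5  6  7
 b  1  1  2  3  4  5  6  7
 p  2  2  2  3  4  5  6  7
 h  3  3  3  3  4  5  6  7
 a  4  4  4  4  4  5  6  7
 d  5  5  4  5  5  5  6  7
 f  6  6  5  5  6  6  6  6

6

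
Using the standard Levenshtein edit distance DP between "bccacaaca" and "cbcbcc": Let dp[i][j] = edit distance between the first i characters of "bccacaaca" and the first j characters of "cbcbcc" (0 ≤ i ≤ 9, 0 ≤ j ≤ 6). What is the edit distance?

6

   ''  c  b  c  b  c  c
''  0  1  2  3  4  5  6
 b  1  1  1  2  3  4  5
 c  2  1  2  1  2  3  4
 c  3  2  2  2  2  2  3
 a  4  3  3  3  3  3  3
 c  5  4  4  3  4  3  3
 a  6  5  5  4  4  4  4
 a  7  6  6  5  5  5  5
 c  8  7  7  6  6  5  5
 a  9  8  8  7  7  6  6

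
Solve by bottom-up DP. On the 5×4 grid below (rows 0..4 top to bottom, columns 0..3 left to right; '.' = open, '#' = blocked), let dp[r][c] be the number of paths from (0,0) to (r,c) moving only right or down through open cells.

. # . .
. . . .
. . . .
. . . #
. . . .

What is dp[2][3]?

r\c   0   1   2   3
  0   1   0   0   0
  1   1   1   1   1
  2   1   2   3   4
  3   1   3   6   0
  4   1   4  10  10

4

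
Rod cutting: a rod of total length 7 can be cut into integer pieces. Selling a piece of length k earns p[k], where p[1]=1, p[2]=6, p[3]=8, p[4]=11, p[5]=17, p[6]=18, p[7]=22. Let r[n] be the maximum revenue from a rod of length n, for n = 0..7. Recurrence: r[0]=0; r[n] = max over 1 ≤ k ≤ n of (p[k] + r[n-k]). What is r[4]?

12

   n    0    1    2    3    4    5    6    7
r[n]    0    1    6    8   12   17   18   23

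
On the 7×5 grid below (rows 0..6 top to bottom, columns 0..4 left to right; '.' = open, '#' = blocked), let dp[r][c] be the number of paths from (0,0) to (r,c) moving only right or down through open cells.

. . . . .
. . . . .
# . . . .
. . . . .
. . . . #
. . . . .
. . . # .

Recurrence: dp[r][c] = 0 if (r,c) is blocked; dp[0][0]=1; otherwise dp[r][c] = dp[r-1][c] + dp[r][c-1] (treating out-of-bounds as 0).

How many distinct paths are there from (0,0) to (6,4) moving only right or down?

36

r\c   0   1   2   3   4
  0   1   1   1   1   1
  1   1   2   3   4   5
  2   0   2   5   9  14
  3   0   2   7  16  30
  4   0   2   9  25   0
  5   0   2  11  36  36
  6   0   2  13   0  36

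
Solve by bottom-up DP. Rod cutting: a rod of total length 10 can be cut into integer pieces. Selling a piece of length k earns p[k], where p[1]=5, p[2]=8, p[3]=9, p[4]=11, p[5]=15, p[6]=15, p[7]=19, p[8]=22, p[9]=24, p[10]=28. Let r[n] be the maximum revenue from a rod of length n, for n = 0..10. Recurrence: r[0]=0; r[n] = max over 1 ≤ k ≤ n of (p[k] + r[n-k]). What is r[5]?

25

   n    0    1    2    3    4    5    6    7    8    9   10
r[n]    0    5   10   15   20   25   30   35   40   45   50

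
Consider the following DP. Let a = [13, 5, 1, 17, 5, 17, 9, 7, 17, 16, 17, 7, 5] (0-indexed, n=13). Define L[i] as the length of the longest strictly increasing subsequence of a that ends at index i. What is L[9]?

   i    0    1    2    3    4    5    6    7    8    9   10   11   12
a[i]   13    5    1   17    5   17    9    7   17   16   17    7    5
L[i]    1    1    1    2    2    3    3    3    4    4    5    3    2

4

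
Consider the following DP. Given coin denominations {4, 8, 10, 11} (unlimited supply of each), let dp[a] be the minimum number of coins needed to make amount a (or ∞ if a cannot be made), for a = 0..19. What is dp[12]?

2

 a  0  1  2  3  4  5  6  7  8  9 10 11 12 13 14 15 16 17 18 19
dp  0  -  -  -  1  -  -  -  1  -  1  1  2  -  2  2  2  -  2  2
(- denotes ∞ / unreachable)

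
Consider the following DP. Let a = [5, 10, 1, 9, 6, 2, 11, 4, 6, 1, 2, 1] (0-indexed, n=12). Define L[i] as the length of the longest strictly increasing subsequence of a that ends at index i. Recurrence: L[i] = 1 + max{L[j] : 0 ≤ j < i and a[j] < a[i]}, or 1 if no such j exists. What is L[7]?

3

   i    0    1    2    3    4    5    6    7    8    9   10   11
a[i]    5   10    1    9    6    2   11    4    6    1    2    1
L[i]    1    2    1    2    2    2    3    3    4    1    2    1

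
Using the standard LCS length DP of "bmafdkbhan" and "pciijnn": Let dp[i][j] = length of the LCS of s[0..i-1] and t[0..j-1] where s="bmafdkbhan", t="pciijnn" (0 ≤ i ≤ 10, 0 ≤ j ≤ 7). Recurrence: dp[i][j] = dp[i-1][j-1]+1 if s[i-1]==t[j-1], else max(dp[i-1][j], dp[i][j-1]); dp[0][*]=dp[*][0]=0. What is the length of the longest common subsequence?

1

   ''  p  c  i  i  j  n  n
''  0  0  0  0  0  0  0  0
 b  0  0  0  0  0  0  0  0
 m  0  0  0  0  0  0  0  0
 a  0  0  0  0  0  0  0  0
 f  0  0  0  0  0  0  0  0
 d  0  0  0  0  0  0  0  0
 k  0  0  0  0  0  0  0  0
 b  0  0  0  0  0  0  0  0
 h  0  0  0  0  0  0  0  0
 a  0  0  0  0  0  0  0  0
 n  0  0  0  0  0  0  1  1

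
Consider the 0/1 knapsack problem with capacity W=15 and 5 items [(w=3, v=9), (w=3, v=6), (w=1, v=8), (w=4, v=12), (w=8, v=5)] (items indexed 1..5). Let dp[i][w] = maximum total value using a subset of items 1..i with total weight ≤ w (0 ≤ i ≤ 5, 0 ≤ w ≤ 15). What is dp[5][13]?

35

i\w   0   1   2   3   4   5   6   7   8   9  10  11  12  13  14  15
  0   0   0   0   0   0   0   0   0   0   0   0   0   0   0   0   0
  1   0   0   0   9   9   9   9   9   9   9   9   9   9   9   9   9
  2   0   0   0   9   9   9  15  15  15  15  15  15  15  15  15  15
  3   0   8   8   9  17  17  17  23  23  23  23  23  23  23  23  23
  4   0   8   8   9  17  20  20  23  29  29  29  35  35  35  35  35
  5   0   8   8   9  17  20  20  23  29  29  29  35  35  35  35  35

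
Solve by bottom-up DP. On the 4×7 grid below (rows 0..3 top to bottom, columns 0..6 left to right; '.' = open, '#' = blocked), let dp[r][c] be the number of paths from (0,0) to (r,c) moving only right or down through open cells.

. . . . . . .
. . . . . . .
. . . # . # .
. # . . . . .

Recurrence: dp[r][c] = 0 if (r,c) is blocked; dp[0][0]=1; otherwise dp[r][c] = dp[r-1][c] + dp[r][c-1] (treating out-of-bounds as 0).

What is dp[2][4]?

r\c   0   1   2   3   4   5   6
  0   1   1   1   1   1   1   1
  1   1   2   3   4   5   6   7
  2   1   3   6   0   5   0   7
  3   1   0   6   6  11  11  18

5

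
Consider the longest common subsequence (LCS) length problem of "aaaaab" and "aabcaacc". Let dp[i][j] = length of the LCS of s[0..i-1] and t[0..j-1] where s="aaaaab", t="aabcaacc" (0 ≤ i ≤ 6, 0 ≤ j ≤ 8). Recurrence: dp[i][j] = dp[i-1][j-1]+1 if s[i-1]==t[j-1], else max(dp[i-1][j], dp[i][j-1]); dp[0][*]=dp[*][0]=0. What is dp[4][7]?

4

   ''  a  a  b  c  a  a  c  c
''  0  0  0  0  0  0  0  0  0
 a  0  1  1  1  1  1  1  1  1
 a  0  1  2  2  2  2  2  2  2
 a  0  1  2  2  2  3  3  3  3
 a  0  1  2  2  2  3  4  4  4
 a  0  1  2  2  2  3  4  4  4
 b  0  1  2  3  3  3  4  4  4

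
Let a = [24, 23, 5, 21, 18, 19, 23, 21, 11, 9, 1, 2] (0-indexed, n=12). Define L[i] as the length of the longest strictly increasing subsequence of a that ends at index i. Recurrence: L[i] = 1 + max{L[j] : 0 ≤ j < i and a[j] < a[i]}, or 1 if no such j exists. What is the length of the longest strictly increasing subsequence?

   i    0    1    2    3    4    5    6    7    8    9   10   11
a[i]   24   23    5   21   18   19   23   21   11    9    1    2
L[i]    1    1    1    2    2    3    4    4    2    2    1    2

4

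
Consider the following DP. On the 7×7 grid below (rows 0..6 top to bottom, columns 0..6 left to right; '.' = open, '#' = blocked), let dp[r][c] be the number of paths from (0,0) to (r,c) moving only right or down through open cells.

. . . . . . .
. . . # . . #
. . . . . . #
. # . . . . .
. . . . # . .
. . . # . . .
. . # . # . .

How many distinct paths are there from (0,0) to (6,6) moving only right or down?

112

r\c   0   1   2   3   4   5   6
  0   1   1   1   1   1   1   1
  1   1   2   3   0   1   2   0
  2   1   3   6   6   7   9   0
  3   1   0   6  12  19  28  28
  4   1   1   7  19   0  28  56
  5   1   2   9   0   0  28  84
  6   1   3   0   0   0  28 112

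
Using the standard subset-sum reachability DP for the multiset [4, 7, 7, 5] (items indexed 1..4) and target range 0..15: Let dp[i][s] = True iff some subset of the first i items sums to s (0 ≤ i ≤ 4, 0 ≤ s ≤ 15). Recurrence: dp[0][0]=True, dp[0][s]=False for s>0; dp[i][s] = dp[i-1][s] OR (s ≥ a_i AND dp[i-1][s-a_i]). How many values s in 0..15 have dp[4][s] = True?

i\s   0   1   2   3   4   5   6   7   8   9  10  11  12  13  14  15
  0   T   F   F   F   F   F   F   F   F   F   F   F   F   F   F   F
  1   T   F   F   F   T   F   F   F   F   F   F   F   F   F   F   F
  2   T   F   F   F   T   F   F   T   F   F   F   T   F   F   F   F
  3   T   F   F   F   T   F   F   T   F   F   F   T   F   F   T   F
  4   T   F   F   F   T   T   F   T   F   T   F   T   T   F   T   F

8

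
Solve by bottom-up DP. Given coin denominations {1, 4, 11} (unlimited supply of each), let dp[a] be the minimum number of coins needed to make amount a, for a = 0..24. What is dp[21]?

 a  0  1  2  3  4  5  6  7  8  9 10 11 12 13 14 15 16 17 18 19 20 21 22 23 24
dp  0  1  2  3  1  2  3  4  2  3  4  1  2  3  4  2  3  4  5  3  4  5  2  3  4

5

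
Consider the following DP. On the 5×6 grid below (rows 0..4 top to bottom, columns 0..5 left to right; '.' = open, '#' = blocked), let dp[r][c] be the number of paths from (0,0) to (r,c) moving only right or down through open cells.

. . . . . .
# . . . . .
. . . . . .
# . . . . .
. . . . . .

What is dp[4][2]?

r\c   0   1   2   3   4   5
  0   1   1   1   1   1   1
  1   0   1   2   3   4   5
  2   0   1   3   6  10  15
  3   0   1   4  10  20  35
  4   0   1   5  15  35  70

5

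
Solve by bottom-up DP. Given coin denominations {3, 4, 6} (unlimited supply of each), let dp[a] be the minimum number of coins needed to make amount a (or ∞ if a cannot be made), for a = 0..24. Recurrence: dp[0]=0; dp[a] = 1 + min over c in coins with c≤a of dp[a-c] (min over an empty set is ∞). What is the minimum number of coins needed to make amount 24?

 a  0  1  2  3  4  5  6  7  8  9 10 11 12 13 14 15 16 17 18 19 20 21 22 23 24
dp  0  -  -  1  1  -  1  2  2  2  2  3  2  3  3  3  3  4  3  4  4  4  4  5  4
(- denotes ∞ / unreachable)

4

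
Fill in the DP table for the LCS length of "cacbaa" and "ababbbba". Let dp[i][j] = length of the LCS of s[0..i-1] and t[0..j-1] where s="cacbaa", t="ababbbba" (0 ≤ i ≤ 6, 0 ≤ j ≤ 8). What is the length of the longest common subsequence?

4

   ''  a  b  a  b  b  b  b  a
''  0  0  0  0  0  0  0  0  0
 c  0  0  0  0  0  0  0  0  0
 a  0  1  1  1  1  1  1  1  1
 c  0  1  1  1  1  1  1  1  1
 b  0  1  2  2  2  2  2  2  2
 a  0  1  2  3  3  3  3  3  3
 a  0  1  2  3  3  3  3  3  4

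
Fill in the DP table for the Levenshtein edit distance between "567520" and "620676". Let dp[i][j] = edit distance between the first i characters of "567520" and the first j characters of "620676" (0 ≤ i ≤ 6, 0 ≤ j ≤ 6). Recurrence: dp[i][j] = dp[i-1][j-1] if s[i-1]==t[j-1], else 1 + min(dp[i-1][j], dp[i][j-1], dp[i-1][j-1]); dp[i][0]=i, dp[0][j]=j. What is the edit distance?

   ''  6  2  0  6  7  6
''  0  1  2  3  4  5  6
 5  1  1  2  3  4  5  6
 6  2  1  2  3  3  4  5
 7  3  2  2  3  4  3  4
 5  4  3  3  3  4  4  4
 2  5  4  3  4  4  5  5
 0  6  5  4  3  4  5  6

6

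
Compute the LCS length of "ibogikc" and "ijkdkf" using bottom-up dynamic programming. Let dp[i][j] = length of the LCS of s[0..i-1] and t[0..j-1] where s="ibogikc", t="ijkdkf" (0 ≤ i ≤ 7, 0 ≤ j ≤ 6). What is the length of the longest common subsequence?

   ''  i  j  k  d  k  f
''  0  0  0  0  0  0  0
 i  0  1  1  1  1  1  1
 b  0  1  1  1  1  1  1
 o  0  1  1  1  1  1  1
 g  0  1  1  1  1  1  1
 i  0  1  1  1  1  1  1
 k  0  1  1  2  2  2  2
 c  0  1  1  2  2  2  2

2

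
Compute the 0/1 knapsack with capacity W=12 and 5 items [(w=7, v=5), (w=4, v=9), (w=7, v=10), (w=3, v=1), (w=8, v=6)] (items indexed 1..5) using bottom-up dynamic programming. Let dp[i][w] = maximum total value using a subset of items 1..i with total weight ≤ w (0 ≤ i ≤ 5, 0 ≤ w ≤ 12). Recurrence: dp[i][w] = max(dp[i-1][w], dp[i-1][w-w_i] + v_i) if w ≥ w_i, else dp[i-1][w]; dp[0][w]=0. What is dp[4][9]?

10

i\w   0   1   2   3   4   5   6   7   8   9  10  11  12
  0   0   0   0   0   0   0   0   0   0   0   0   0   0
  1   0   0   0   0   0   0   0   5   5   5   5   5   5
  2   0   0   0   0   9   9   9   9   9   9   9  14  14
  3   0   0   0   0   9   9   9  10  10  10  10  19  19
  4   0   0   0   1   9   9   9  10  10  10  11  19  19
  5   0   0   0   1   9   9   9  10  10  10  11  19  19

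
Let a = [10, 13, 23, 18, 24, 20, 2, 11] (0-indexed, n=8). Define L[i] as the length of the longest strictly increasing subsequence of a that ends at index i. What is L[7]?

   i    0    1    2    3    4    5    6    7
a[i]   10   13   23   18   24   20    2   11
L[i]    1    2    3    3    4    4    1    2

2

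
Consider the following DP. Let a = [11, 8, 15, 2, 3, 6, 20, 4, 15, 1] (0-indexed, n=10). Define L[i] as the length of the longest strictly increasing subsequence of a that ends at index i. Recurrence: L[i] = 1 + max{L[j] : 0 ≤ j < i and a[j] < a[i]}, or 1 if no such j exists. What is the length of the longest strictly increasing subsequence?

4

   i    0    1    2    3    4    5    6    7    8    9
a[i]   11    8   15    2    3    6   20    4   15    1
L[i]    1    1    2    1    2    3    4    3    4    1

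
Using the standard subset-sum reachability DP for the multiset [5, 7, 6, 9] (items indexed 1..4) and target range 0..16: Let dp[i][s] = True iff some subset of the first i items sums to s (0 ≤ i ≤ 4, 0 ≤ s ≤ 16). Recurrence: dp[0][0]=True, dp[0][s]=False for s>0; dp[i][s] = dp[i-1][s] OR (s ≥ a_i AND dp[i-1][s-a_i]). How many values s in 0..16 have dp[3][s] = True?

7

i\s   0   1   2   3   4   5   6   7   8   9  10  11  12  13  14  15  16
  0   T   F   F   F   F   F   F   F   F   F   F   F   F   F   F   F   F
  1   T   F   F   F   F   T   F   F   F   F   F   F   F   F   F   F   F
  2   T   F   F   F   F   T   F   T   F   F   F   F   T   F   F   F   F
  3   T   F   F   F   F   T   T   T   F   F   F   T   T   T   F   F   F
  4   T   F   F   F   F   T   T   T   F   T   F   T   T   T   T   T   T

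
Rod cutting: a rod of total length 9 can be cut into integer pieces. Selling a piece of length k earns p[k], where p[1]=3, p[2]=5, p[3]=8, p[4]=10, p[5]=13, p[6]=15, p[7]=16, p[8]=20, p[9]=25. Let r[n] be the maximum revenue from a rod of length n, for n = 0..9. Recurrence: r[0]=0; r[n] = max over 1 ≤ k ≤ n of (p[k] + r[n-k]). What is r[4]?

   n    0    1    2    3    4    5    6    7    8    9
r[n]    0    3    6    9   12   15   18   21   24   27

12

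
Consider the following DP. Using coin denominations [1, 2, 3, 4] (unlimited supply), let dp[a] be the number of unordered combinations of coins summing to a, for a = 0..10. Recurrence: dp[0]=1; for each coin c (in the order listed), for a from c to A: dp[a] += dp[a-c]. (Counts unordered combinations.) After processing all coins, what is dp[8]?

15

after  coin     0     1     2     3     4     5     6     7     8     9    10
          1     1     1     1     1     1     1     1     1     1     1     1
          2     1     1     2     2     3     3     4     4     5     5     6
          3     1     1     2     3     4     5     7     8    10    12    14
          4     1     1     2     3     5     6     9    11    15    18    23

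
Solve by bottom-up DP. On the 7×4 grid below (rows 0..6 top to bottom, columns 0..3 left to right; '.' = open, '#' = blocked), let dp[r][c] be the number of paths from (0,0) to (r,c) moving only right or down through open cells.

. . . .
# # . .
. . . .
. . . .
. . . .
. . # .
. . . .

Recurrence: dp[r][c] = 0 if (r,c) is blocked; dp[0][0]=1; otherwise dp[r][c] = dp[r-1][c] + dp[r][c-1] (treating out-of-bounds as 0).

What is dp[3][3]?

r\c   0   1   2   3
  0   1   1   1   1
  1   0   0   1   2
  2   0   0   1   3
  3   0   0   1   4
  4   0   0   1   5
  5   0   0   0   5
  6   0   0   0   5

4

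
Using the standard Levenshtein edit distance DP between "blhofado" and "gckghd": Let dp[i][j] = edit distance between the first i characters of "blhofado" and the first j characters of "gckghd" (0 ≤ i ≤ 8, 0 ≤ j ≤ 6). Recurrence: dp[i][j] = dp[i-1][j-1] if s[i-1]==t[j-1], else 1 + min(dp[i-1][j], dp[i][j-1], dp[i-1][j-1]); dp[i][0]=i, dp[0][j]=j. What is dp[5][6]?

6

   ''  g  c  k  g  h  d
''  0  1  2  3  4  5  6
 b  1  1  2  3  4  5  6
 l  2  2  2  3  4  5  6
 h  3  3  3  3  4  4  5
 o  4  4  4  4  4  5  5
 f  5  5  5  5  5  5  6
 a  6  6  6  6  6  6  6
 d  7  7  7  7  7  7  6
 o  8  8  8  8  8  8  7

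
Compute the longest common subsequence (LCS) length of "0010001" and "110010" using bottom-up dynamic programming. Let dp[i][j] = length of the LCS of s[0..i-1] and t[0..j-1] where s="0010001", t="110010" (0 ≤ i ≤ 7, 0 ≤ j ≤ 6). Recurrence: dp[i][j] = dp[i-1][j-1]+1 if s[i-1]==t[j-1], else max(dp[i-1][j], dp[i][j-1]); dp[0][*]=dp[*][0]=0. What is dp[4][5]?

   ''  1  1  0  0  1  0
''  0  0  0  0  0  0  0
 0  0  0  0  1  1  1  1
 0  0  0  0  1  2  2  2
 1  0  1  1  1  2  3  3
 0  0  1  1  2  2  3  4
 0  0  1  1  2  3  3  4
 0  0  1  1  2  3  3  4
 1  0  1  2  2  3  4  4

3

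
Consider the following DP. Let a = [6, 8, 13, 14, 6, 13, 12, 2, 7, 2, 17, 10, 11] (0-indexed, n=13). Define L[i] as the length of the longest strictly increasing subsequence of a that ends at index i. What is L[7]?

   i    0    1    2    3    4    5    6    7    8    9   10   11   12
a[i]    6    8   13   14    6   13   12    2    7    2   17   10   11
L[i]    1    2    3    4    1    3    3    1    2    1    5    3    4

1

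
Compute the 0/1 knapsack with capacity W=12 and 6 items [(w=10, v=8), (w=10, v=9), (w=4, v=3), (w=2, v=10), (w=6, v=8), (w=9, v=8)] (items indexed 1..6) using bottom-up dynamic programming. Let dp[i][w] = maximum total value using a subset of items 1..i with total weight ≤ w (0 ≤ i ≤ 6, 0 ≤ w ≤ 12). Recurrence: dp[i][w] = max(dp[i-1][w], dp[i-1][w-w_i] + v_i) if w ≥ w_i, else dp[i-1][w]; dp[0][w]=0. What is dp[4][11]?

i\w   0   1   2   3   4   5   6   7   8   9  10  11  12
  0   0   0   0   0   0   0   0   0   0   0   0   0   0
  1   0   0   0   0   0   0   0   0   0   0   8   8   8
  2   0   0   0   0   0   0   0   0   0   0   9   9   9
  3   0   0   0   0   3   3   3   3   3   3   9   9   9
  4   0   0  10  10  10  10  13  13  13  13  13  13  19
  5   0   0  10  10  10  10  13  13  18  18  18  18  21
  6   0   0  10  10  10  10  13  13  18  18  18  18  21

13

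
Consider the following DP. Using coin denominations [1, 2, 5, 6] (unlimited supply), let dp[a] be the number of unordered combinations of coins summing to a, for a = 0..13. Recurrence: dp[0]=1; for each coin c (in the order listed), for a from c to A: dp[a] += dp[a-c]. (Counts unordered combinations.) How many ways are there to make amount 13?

after  coin     0     1     2     3     4     5     6     7     8     9    10    11    12    13
          1     1     1     1     1     1     1     1     1     1     1     1     1     1     1
          2     1     1     2     2     3     3     4     4     5     5     6     6     7     7
          5     1     1     2     2     3     4     5     6     7     8    10    11    13    14
          6     1     1     2     2     3     4     6     7     9    10    13    15    19    21

21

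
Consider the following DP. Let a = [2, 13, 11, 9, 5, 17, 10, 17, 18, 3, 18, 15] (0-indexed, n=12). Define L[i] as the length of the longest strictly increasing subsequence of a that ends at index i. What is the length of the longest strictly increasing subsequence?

   i    0    1    2    3    4    5    6    7    8    9   10   11
a[i]    2   13   11    9    5   17   10   17   18    3   18   15
L[i]    1    2    2    2    2    3    3    4    5    2    5    4

5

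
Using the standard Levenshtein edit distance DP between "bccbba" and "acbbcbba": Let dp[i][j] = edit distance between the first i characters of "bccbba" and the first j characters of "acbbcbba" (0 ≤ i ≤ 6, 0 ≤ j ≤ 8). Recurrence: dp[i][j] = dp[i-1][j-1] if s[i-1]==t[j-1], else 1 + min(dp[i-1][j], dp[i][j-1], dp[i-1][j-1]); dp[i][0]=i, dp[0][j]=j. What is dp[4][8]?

   ''  a  c  b  b  c  b  b  a
''  0  1  2  3  4  5  6  7  8
 b  1  1  2  2  3  4  5  6  7
 c  2  2  1  2  3  3  4  5  6
 c  3  3  2  2  3  3  4  5  6
 b  4  4  3  2  2  3  3  4  5
 b  5  5  4  3  2  3  3  3  4
 a  6  5  5  4  3  3  4  4  3

5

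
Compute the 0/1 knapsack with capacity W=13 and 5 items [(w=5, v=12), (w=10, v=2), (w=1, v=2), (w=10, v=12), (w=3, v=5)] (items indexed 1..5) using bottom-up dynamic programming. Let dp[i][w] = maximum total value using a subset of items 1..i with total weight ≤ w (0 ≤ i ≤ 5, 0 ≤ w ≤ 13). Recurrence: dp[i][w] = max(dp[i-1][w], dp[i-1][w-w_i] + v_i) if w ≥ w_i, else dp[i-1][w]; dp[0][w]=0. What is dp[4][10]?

14

i\w   0   1   2   3   4   5   6   7   8   9  10  11  12  13
  0   0   0   0   0   0   0   0   0   0   0   0   0   0   0
  1   0   0   0   0   0  12  12  12  12  12  12  12  12  12
  2   0   0   0   0   0  12  12  12  12  12  12  12  12  12
  3   0   2   2   2   2  12  14  14  14  14  14  14  14  14
  4   0   2   2   2   2  12  14  14  14  14  14  14  14  14
  5   0   2   2   5   7  12  14  14  17  19  19  19  19  19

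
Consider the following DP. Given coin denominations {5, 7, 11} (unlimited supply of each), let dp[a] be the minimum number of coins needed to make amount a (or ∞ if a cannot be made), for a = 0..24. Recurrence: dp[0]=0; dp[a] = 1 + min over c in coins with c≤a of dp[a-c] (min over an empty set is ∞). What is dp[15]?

3

 a  0  1  2  3  4  5  6  7  8  9 10 11 12 13 14 15 16 17 18 19 20 21 22 23 24
dp  0  -  -  -  -  1  -  1  -  -  2  1  2  -  2  3  2  3  2  3  4  3  2  3  4
(- denotes ∞ / unreachable)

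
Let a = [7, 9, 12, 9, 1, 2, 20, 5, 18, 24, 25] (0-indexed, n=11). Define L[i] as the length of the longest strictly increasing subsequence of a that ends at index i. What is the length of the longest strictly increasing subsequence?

6

   i    0    1    2    3    4    5    6    7    8    9   10
a[i]    7    9   12    9    1    2   20    5   18   24   25
L[i]    1    2    3    2    1    2    4    3    4    5    6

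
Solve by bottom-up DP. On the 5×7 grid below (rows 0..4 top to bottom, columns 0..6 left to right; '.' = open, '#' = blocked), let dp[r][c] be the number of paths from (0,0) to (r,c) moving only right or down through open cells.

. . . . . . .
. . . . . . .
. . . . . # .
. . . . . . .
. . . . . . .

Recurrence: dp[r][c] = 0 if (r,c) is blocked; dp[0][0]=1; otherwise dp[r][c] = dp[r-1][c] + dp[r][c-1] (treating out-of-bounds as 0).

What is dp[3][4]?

35

r\c   0   1   2   3   4   5   6
  0   1   1   1   1   1   1   1
  1   1   2   3   4   5   6   7
  2   1   3   6  10  15   0   7
  3   1   4  10  20  35  35  42
  4   1   5  15  35  70 105 147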